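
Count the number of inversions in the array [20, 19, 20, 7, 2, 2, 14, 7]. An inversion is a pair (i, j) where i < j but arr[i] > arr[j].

Finding inversions in [20, 19, 20, 7, 2, 2, 14, 7]:

(0, 1): arr[0]=20 > arr[1]=19
(0, 3): arr[0]=20 > arr[3]=7
(0, 4): arr[0]=20 > arr[4]=2
(0, 5): arr[0]=20 > arr[5]=2
(0, 6): arr[0]=20 > arr[6]=14
(0, 7): arr[0]=20 > arr[7]=7
(1, 3): arr[1]=19 > arr[3]=7
(1, 4): arr[1]=19 > arr[4]=2
(1, 5): arr[1]=19 > arr[5]=2
(1, 6): arr[1]=19 > arr[6]=14
(1, 7): arr[1]=19 > arr[7]=7
(2, 3): arr[2]=20 > arr[3]=7
(2, 4): arr[2]=20 > arr[4]=2
(2, 5): arr[2]=20 > arr[5]=2
(2, 6): arr[2]=20 > arr[6]=14
(2, 7): arr[2]=20 > arr[7]=7
(3, 4): arr[3]=7 > arr[4]=2
(3, 5): arr[3]=7 > arr[5]=2
(6, 7): arr[6]=14 > arr[7]=7

Total inversions: 19

The array has 19 inversion(s): (0,1), (0,3), (0,4), (0,5), (0,6), (0,7), (1,3), (1,4), (1,5), (1,6), (1,7), (2,3), (2,4), (2,5), (2,6), (2,7), (3,4), (3,5), (6,7). Each pair (i,j) satisfies i < j and arr[i] > arr[j].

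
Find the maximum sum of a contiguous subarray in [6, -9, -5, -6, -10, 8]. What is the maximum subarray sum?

Using Kadane's algorithm on [6, -9, -5, -6, -10, 8]:

Scanning through the array:
Position 1 (value -9): max_ending_here = -3, max_so_far = 6
Position 2 (value -5): max_ending_here = -5, max_so_far = 6
Position 3 (value -6): max_ending_here = -6, max_so_far = 6
Position 4 (value -10): max_ending_here = -10, max_so_far = 6
Position 5 (value 8): max_ending_here = 8, max_so_far = 8

Maximum subarray: [8]
Maximum sum: 8

The maximum subarray is [8] with sum 8. This subarray runs from index 5 to index 5.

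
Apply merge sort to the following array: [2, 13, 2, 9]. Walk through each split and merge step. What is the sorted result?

Merge sort trace:

Split: [2, 13, 2, 9] -> [2, 13] and [2, 9]
  Split: [2, 13] -> [2] and [13]
  Merge: [2] + [13] -> [2, 13]
  Split: [2, 9] -> [2] and [9]
  Merge: [2] + [9] -> [2, 9]
Merge: [2, 13] + [2, 9] -> [2, 2, 9, 13]

Final sorted array: [2, 2, 9, 13]

The merge sort proceeds by recursively splitting the array and merging sorted halves.
After all merges, the sorted array is [2, 2, 9, 13].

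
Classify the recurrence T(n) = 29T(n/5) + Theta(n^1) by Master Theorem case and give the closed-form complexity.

Master Theorem for T(n) = 29T(n/5) + O(n^1):

a = 29, b = 5, c = 1
log_b(a) = log_5(29) = 2.0922

Case 1: c = 1 < log_5(29) = 2.0922
T(n) = O(n^(log_5 29))

For T(n) = 29T(n/5) + O(n^1): log_5(29) = 2.0922. This is Case 1 of the Master Theorem (c < log_b(a), work dominated by leaves), giving O(n^(log_5 29)).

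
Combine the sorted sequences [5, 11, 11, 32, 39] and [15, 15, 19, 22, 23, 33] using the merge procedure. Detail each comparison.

Merging process:

Compare 5 vs 15: take 5 from left. Merged: [5]
Compare 11 vs 15: take 11 from left. Merged: [5, 11]
Compare 11 vs 15: take 11 from left. Merged: [5, 11, 11]
Compare 32 vs 15: take 15 from right. Merged: [5, 11, 11, 15]
Compare 32 vs 15: take 15 from right. Merged: [5, 11, 11, 15, 15]
Compare 32 vs 19: take 19 from right. Merged: [5, 11, 11, 15, 15, 19]
Compare 32 vs 22: take 22 from right. Merged: [5, 11, 11, 15, 15, 19, 22]
Compare 32 vs 23: take 23 from right. Merged: [5, 11, 11, 15, 15, 19, 22, 23]
Compare 32 vs 33: take 32 from left. Merged: [5, 11, 11, 15, 15, 19, 22, 23, 32]
Compare 39 vs 33: take 33 from right. Merged: [5, 11, 11, 15, 15, 19, 22, 23, 32, 33]
Append remaining from left: [39]. Merged: [5, 11, 11, 15, 15, 19, 22, 23, 32, 33, 39]

Final merged array: [5, 11, 11, 15, 15, 19, 22, 23, 32, 33, 39]
Total comparisons: 10

The merged array is [5, 11, 11, 15, 15, 19, 22, 23, 32, 33, 39], requiring 10 comparisons. The merge step runs in O(n) time where n is the total number of elements.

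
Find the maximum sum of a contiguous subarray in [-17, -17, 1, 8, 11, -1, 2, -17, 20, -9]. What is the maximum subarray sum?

Using Kadane's algorithm on [-17, -17, 1, 8, 11, -1, 2, -17, 20, -9]:

Scanning through the array:
Position 1 (value -17): max_ending_here = -17, max_so_far = -17
Position 2 (value 1): max_ending_here = 1, max_so_far = 1
Position 3 (value 8): max_ending_here = 9, max_so_far = 9
Position 4 (value 11): max_ending_here = 20, max_so_far = 20
Position 5 (value -1): max_ending_here = 19, max_so_far = 20
Position 6 (value 2): max_ending_here = 21, max_so_far = 21
Position 7 (value -17): max_ending_here = 4, max_so_far = 21
Position 8 (value 20): max_ending_here = 24, max_so_far = 24
Position 9 (value -9): max_ending_here = 15, max_so_far = 24

Maximum subarray: [1, 8, 11, -1, 2, -17, 20]
Maximum sum: 24

The maximum subarray is [1, 8, 11, -1, 2, -17, 20] with sum 24. This subarray runs from index 2 to index 8.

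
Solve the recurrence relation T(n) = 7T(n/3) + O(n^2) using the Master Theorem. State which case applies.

Master Theorem for T(n) = 7T(n/3) + O(n^2):

a = 7, b = 3, c = 2
log_b(a) = log_3(7) = 1.7712

Case 3: c = 2 > log_3(7) = 1.7712
T(n) = O(n^2) = O(n^2)

For T(n) = 7T(n/3) + O(n^2): log_3(7) = 1.7712. This is Case 3 of the Master Theorem (c > log_b(a), work dominated by root), giving O(n^2).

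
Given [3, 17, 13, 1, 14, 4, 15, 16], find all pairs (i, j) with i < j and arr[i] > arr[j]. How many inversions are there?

Finding inversions in [3, 17, 13, 1, 14, 4, 15, 16]:

(0, 3): arr[0]=3 > arr[3]=1
(1, 2): arr[1]=17 > arr[2]=13
(1, 3): arr[1]=17 > arr[3]=1
(1, 4): arr[1]=17 > arr[4]=14
(1, 5): arr[1]=17 > arr[5]=4
(1, 6): arr[1]=17 > arr[6]=15
(1, 7): arr[1]=17 > arr[7]=16
(2, 3): arr[2]=13 > arr[3]=1
(2, 5): arr[2]=13 > arr[5]=4
(4, 5): arr[4]=14 > arr[5]=4

Total inversions: 10

The array has 10 inversion(s): (0,3), (1,2), (1,3), (1,4), (1,5), (1,6), (1,7), (2,3), (2,5), (4,5). Each pair (i,j) satisfies i < j and arr[i] > arr[j].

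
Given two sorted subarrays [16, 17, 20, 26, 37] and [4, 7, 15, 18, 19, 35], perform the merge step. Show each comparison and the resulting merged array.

Merging process:

Compare 16 vs 4: take 4 from right. Merged: [4]
Compare 16 vs 7: take 7 from right. Merged: [4, 7]
Compare 16 vs 15: take 15 from right. Merged: [4, 7, 15]
Compare 16 vs 18: take 16 from left. Merged: [4, 7, 15, 16]
Compare 17 vs 18: take 17 from left. Merged: [4, 7, 15, 16, 17]
Compare 20 vs 18: take 18 from right. Merged: [4, 7, 15, 16, 17, 18]
Compare 20 vs 19: take 19 from right. Merged: [4, 7, 15, 16, 17, 18, 19]
Compare 20 vs 35: take 20 from left. Merged: [4, 7, 15, 16, 17, 18, 19, 20]
Compare 26 vs 35: take 26 from left. Merged: [4, 7, 15, 16, 17, 18, 19, 20, 26]
Compare 37 vs 35: take 35 from right. Merged: [4, 7, 15, 16, 17, 18, 19, 20, 26, 35]
Append remaining from left: [37]. Merged: [4, 7, 15, 16, 17, 18, 19, 20, 26, 35, 37]

Final merged array: [4, 7, 15, 16, 17, 18, 19, 20, 26, 35, 37]
Total comparisons: 10

The merged array is [4, 7, 15, 16, 17, 18, 19, 20, 26, 35, 37], requiring 10 comparisons. The merge step runs in O(n) time where n is the total number of elements.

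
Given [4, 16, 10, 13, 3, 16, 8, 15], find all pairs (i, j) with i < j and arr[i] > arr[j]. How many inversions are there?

Finding inversions in [4, 16, 10, 13, 3, 16, 8, 15]:

(0, 4): arr[0]=4 > arr[4]=3
(1, 2): arr[1]=16 > arr[2]=10
(1, 3): arr[1]=16 > arr[3]=13
(1, 4): arr[1]=16 > arr[4]=3
(1, 6): arr[1]=16 > arr[6]=8
(1, 7): arr[1]=16 > arr[7]=15
(2, 4): arr[2]=10 > arr[4]=3
(2, 6): arr[2]=10 > arr[6]=8
(3, 4): arr[3]=13 > arr[4]=3
(3, 6): arr[3]=13 > arr[6]=8
(5, 6): arr[5]=16 > arr[6]=8
(5, 7): arr[5]=16 > arr[7]=15

Total inversions: 12

The array has 12 inversion(s): (0,4), (1,2), (1,3), (1,4), (1,6), (1,7), (2,4), (2,6), (3,4), (3,6), (5,6), (5,7). Each pair (i,j) satisfies i < j and arr[i] > arr[j].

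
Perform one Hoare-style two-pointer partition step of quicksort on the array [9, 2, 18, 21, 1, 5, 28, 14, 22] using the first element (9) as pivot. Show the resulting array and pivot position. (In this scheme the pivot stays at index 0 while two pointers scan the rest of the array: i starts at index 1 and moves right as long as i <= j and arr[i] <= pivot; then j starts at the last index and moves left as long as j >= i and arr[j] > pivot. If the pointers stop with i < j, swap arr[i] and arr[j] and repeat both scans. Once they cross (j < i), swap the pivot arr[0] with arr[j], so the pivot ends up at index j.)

Hoare-style two-pointer partition with pivot = 9:

Initial array: [9, 2, 18, 21, 1, 5, 28, 14, 22]

Pointers start at i = 1, j = 8.
i stops at index 2 (arr[2]=18 > 9), j stops at index 5 (arr[5]=5 <= 9): swap arr[2] and arr[5], array becomes [9, 2, 5, 21, 1, 18, 28, 14, 22]
i stops at index 3 (arr[3]=21 > 9), j stops at index 4 (arr[4]=1 <= 9): swap arr[3] and arr[4], array becomes [9, 2, 5, 1, 21, 18, 28, 14, 22]
i ends at 4, j ends at 3: the pointers have crossed (j < i), so scanning stops.

Swap pivot arr[0] with arr[3] to place pivot at position 3: [1, 2, 5, 9, 21, 18, 28, 14, 22]
Pivot position: 3

After partitioning with pivot 9, the array becomes [1, 2, 5, 9, 21, 18, 28, 14, 22]. The pivot is placed at index 3. All elements to the left of the pivot are <= 9, and all elements to the right are > 9.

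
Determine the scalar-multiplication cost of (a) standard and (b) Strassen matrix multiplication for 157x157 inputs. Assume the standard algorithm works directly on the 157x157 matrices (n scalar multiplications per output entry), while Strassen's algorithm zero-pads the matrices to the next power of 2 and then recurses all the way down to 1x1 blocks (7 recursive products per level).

Matrix multiplication for 157x157 matrices:

Strassen's algorithm requires power-of-2 dimensions. Pad 157x157 to 256x256 (next power of 2).

Standard algorithm: 157^3 = 3869893 multiplications
Strassen's algorithm: 7^(log2(256)) = 7^8 = 5764801 multiplications
Difference: 3869893 - 5764801 = -1894908 (Strassen uses MORE here due to padding overhead — for small or just-over-power-of-2 n, padding can outweigh the per-level savings)

Standard: 3869893 multiplications (157^3). Strassen: 5764801 multiplications (7^8, after padding to 256x256). Strassen reduces 8 recursive multiplications to 7 at each level.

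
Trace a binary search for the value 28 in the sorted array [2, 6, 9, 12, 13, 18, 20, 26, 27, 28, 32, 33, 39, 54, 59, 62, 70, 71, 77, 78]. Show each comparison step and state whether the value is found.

Binary search for 28 in [2, 6, 9, 12, 13, 18, 20, 26, 27, 28, 32, 33, 39, 54, 59, 62, 70, 71, 77, 78]:

lo=0, hi=19, mid=9, arr[mid]=28 -> Found target at index 9!

Binary search finds 28 at index 9 after 1 comparisons. The search repeatedly halves the search space by comparing with the middle element.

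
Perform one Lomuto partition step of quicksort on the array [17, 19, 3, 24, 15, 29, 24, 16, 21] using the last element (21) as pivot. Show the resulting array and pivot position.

Lomuto partition with pivot = 21:

Initial array: [17, 19, 3, 24, 15, 29, 24, 16, 21]

arr[0]=17 <= 21: swap with position 0, array becomes [17, 19, 3, 24, 15, 29, 24, 16, 21]
arr[1]=19 <= 21: swap with position 1, array becomes [17, 19, 3, 24, 15, 29, 24, 16, 21]
arr[2]=3 <= 21: swap with position 2, array becomes [17, 19, 3, 24, 15, 29, 24, 16, 21]
arr[3]=24 > 21: no swap
arr[4]=15 <= 21: swap with position 3, array becomes [17, 19, 3, 15, 24, 29, 24, 16, 21]
arr[5]=29 > 21: no swap
arr[6]=24 > 21: no swap
arr[7]=16 <= 21: swap with position 4, array becomes [17, 19, 3, 15, 16, 29, 24, 24, 21]

Place pivot at position 5: [17, 19, 3, 15, 16, 21, 24, 24, 29]
Pivot position: 5

After partitioning with pivot 21, the array becomes [17, 19, 3, 15, 16, 21, 24, 24, 29]. The pivot is placed at index 5. All elements to the left of the pivot are <= 21, and all elements to the right are > 21.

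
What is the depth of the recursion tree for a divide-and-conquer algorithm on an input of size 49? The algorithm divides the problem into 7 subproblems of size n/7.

For divide and conquer with division factor 7:

Problem sizes at each level:
Level 0: 49
Level 1: 7
Level 2: 1

The root is level 0 and the size-1 base case is level 2 (the tree spans levels 0 through 2, i.e. 3 levels counting the root), so the depth is the number of divisions: log_7(49) = 2

The recursion tree depth is log_7(49) = 2. At each level, the problem size is divided by 7, so it takes 2 divisions to reduce to a base case of size 1. The algorithm makes 7 recursive calls at each level.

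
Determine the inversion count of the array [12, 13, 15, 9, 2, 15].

Finding inversions in [12, 13, 15, 9, 2, 15]:

(0, 3): arr[0]=12 > arr[3]=9
(0, 4): arr[0]=12 > arr[4]=2
(1, 3): arr[1]=13 > arr[3]=9
(1, 4): arr[1]=13 > arr[4]=2
(2, 3): arr[2]=15 > arr[3]=9
(2, 4): arr[2]=15 > arr[4]=2
(3, 4): arr[3]=9 > arr[4]=2

Total inversions: 7

The array has 7 inversion(s): (0,3), (0,4), (1,3), (1,4), (2,3), (2,4), (3,4). Each pair (i,j) satisfies i < j and arr[i] > arr[j].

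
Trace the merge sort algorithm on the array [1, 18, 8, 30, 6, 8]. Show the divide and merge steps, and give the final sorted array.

Merge sort trace:

Split: [1, 18, 8, 30, 6, 8] -> [1, 18, 8] and [30, 6, 8]
  Split: [1, 18, 8] -> [1] and [18, 8]
    Split: [18, 8] -> [18] and [8]
    Merge: [18] + [8] -> [8, 18]
  Merge: [1] + [8, 18] -> [1, 8, 18]
  Split: [30, 6, 8] -> [30] and [6, 8]
    Split: [6, 8] -> [6] and [8]
    Merge: [6] + [8] -> [6, 8]
  Merge: [30] + [6, 8] -> [6, 8, 30]
Merge: [1, 8, 18] + [6, 8, 30] -> [1, 6, 8, 8, 18, 30]

Final sorted array: [1, 6, 8, 8, 18, 30]

The merge sort proceeds by recursively splitting the array and merging sorted halves.
After all merges, the sorted array is [1, 6, 8, 8, 18, 30].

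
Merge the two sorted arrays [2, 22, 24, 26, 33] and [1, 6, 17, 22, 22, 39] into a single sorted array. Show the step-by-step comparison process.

Merging process:

Compare 2 vs 1: take 1 from right. Merged: [1]
Compare 2 vs 6: take 2 from left. Merged: [1, 2]
Compare 22 vs 6: take 6 from right. Merged: [1, 2, 6]
Compare 22 vs 17: take 17 from right. Merged: [1, 2, 6, 17]
Compare 22 vs 22: take 22 from left. Merged: [1, 2, 6, 17, 22]
Compare 24 vs 22: take 22 from right. Merged: [1, 2, 6, 17, 22, 22]
Compare 24 vs 22: take 22 from right. Merged: [1, 2, 6, 17, 22, 22, 22]
Compare 24 vs 39: take 24 from left. Merged: [1, 2, 6, 17, 22, 22, 22, 24]
Compare 26 vs 39: take 26 from left. Merged: [1, 2, 6, 17, 22, 22, 22, 24, 26]
Compare 33 vs 39: take 33 from left. Merged: [1, 2, 6, 17, 22, 22, 22, 24, 26, 33]
Append remaining from right: [39]. Merged: [1, 2, 6, 17, 22, 22, 22, 24, 26, 33, 39]

Final merged array: [1, 2, 6, 17, 22, 22, 22, 24, 26, 33, 39]
Total comparisons: 10

The merged array is [1, 2, 6, 17, 22, 22, 22, 24, 26, 33, 39], requiring 10 comparisons. The merge step runs in O(n) time where n is the total number of elements.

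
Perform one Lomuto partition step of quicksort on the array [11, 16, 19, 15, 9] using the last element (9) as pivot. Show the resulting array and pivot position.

Lomuto partition with pivot = 9:

Initial array: [11, 16, 19, 15, 9]

arr[0]=11 > 9: no swap
arr[1]=16 > 9: no swap
arr[2]=19 > 9: no swap
arr[3]=15 > 9: no swap

Place pivot at position 0: [9, 16, 19, 15, 11]
Pivot position: 0

After partitioning with pivot 9, the array becomes [9, 16, 19, 15, 11]. The pivot is placed at index 0. All elements to the left of the pivot are <= 9, and all elements to the right are > 9.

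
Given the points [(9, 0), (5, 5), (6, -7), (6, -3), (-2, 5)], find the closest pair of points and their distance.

Computing all pairwise distances among 5 points:

d((9, 0), (5, 5)) = 6.4031
d((9, 0), (6, -7)) = 7.6158
d((9, 0), (6, -3)) = 4.2426
d((9, 0), (-2, 5)) = 12.083
d((5, 5), (6, -7)) = 12.0416
d((5, 5), (6, -3)) = 8.0623
d((5, 5), (-2, 5)) = 7.0
d((6, -7), (6, -3)) = 4.0 <-- minimum
d((6, -7), (-2, 5)) = 14.4222
d((6, -3), (-2, 5)) = 11.3137

Closest pair: (6, -7) and (6, -3) with distance 4.0

The closest pair is (6, -7) and (6, -3) with Euclidean distance 4.0. For 5 points, brute-force pairwise comparison is shown above. For large n, the divide-and-conquer algorithm (sort by x, recurse on halves, check the dividing strip) achieves O(n log n).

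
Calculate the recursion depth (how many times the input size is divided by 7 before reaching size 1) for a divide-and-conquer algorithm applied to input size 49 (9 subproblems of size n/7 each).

For divide and conquer with division factor 7:

Problem sizes at each level:
Level 0: 49
Level 1: 7
Level 2: 1

The root is level 0 and the size-1 base case is level 2 (the tree spans levels 0 through 2, i.e. 3 levels counting the root), so the depth is the number of divisions: log_7(49) = 2

The recursion tree depth is log_7(49) = 2. At each level, the problem size is divided by 7, so it takes 2 divisions to reduce to a base case of size 1. The algorithm makes 9 recursive calls at each level.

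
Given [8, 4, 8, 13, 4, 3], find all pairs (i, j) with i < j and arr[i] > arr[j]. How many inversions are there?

Finding inversions in [8, 4, 8, 13, 4, 3]:

(0, 1): arr[0]=8 > arr[1]=4
(0, 4): arr[0]=8 > arr[4]=4
(0, 5): arr[0]=8 > arr[5]=3
(1, 5): arr[1]=4 > arr[5]=3
(2, 4): arr[2]=8 > arr[4]=4
(2, 5): arr[2]=8 > arr[5]=3
(3, 4): arr[3]=13 > arr[4]=4
(3, 5): arr[3]=13 > arr[5]=3
(4, 5): arr[4]=4 > arr[5]=3

Total inversions: 9

The array has 9 inversion(s): (0,1), (0,4), (0,5), (1,5), (2,4), (2,5), (3,4), (3,5), (4,5). Each pair (i,j) satisfies i < j and arr[i] > arr[j].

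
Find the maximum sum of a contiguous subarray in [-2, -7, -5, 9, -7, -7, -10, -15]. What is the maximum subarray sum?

Using Kadane's algorithm on [-2, -7, -5, 9, -7, -7, -10, -15]:

Scanning through the array:
Position 1 (value -7): max_ending_here = -7, max_so_far = -2
Position 2 (value -5): max_ending_here = -5, max_so_far = -2
Position 3 (value 9): max_ending_here = 9, max_so_far = 9
Position 4 (value -7): max_ending_here = 2, max_so_far = 9
Position 5 (value -7): max_ending_here = -5, max_so_far = 9
Position 6 (value -10): max_ending_here = -10, max_so_far = 9
Position 7 (value -15): max_ending_here = -15, max_so_far = 9

Maximum subarray: [9]
Maximum sum: 9

The maximum subarray is [9] with sum 9. This subarray runs from index 3 to index 3.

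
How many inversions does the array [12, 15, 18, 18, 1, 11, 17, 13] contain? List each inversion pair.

Finding inversions in [12, 15, 18, 18, 1, 11, 17, 13]:

(0, 4): arr[0]=12 > arr[4]=1
(0, 5): arr[0]=12 > arr[5]=11
(1, 4): arr[1]=15 > arr[4]=1
(1, 5): arr[1]=15 > arr[5]=11
(1, 7): arr[1]=15 > arr[7]=13
(2, 4): arr[2]=18 > arr[4]=1
(2, 5): arr[2]=18 > arr[5]=11
(2, 6): arr[2]=18 > arr[6]=17
(2, 7): arr[2]=18 > arr[7]=13
(3, 4): arr[3]=18 > arr[4]=1
(3, 5): arr[3]=18 > arr[5]=11
(3, 6): arr[3]=18 > arr[6]=17
(3, 7): arr[3]=18 > arr[7]=13
(6, 7): arr[6]=17 > arr[7]=13

Total inversions: 14

The array has 14 inversion(s): (0,4), (0,5), (1,4), (1,5), (1,7), (2,4), (2,5), (2,6), (2,7), (3,4), (3,5), (3,6), (3,7), (6,7). Each pair (i,j) satisfies i < j and arr[i] > arr[j].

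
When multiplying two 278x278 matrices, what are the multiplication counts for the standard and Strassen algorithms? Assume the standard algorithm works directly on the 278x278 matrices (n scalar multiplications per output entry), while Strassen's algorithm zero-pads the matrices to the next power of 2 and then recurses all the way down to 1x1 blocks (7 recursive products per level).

Matrix multiplication for 278x278 matrices:

Strassen's algorithm requires power-of-2 dimensions. Pad 278x278 to 512x512 (next power of 2).

Standard algorithm: 278^3 = 21484952 multiplications
Strassen's algorithm: 7^(log2(512)) = 7^9 = 40353607 multiplications
Difference: 21484952 - 40353607 = -18868655 (Strassen uses MORE here due to padding overhead — for small or just-over-power-of-2 n, padding can outweigh the per-level savings)

Standard: 21484952 multiplications (278^3). Strassen: 40353607 multiplications (7^9, after padding to 512x512). Strassen reduces 8 recursive multiplications to 7 at each level.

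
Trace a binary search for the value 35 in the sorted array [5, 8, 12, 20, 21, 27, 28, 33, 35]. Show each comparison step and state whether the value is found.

Binary search for 35 in [5, 8, 12, 20, 21, 27, 28, 33, 35]:

lo=0, hi=8, mid=4, arr[mid]=21 -> 21 < 35, search right half
lo=5, hi=8, mid=6, arr[mid]=28 -> 28 < 35, search right half
lo=7, hi=8, mid=7, arr[mid]=33 -> 33 < 35, search right half
lo=8, hi=8, mid=8, arr[mid]=35 -> Found target at index 8!

Binary search finds 35 at index 8 after 4 comparisons. The search repeatedly halves the search space by comparing with the middle element.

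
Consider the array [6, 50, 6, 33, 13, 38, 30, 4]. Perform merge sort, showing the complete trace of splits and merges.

Merge sort trace:

Split: [6, 50, 6, 33, 13, 38, 30, 4] -> [6, 50, 6, 33] and [13, 38, 30, 4]
  Split: [6, 50, 6, 33] -> [6, 50] and [6, 33]
    Split: [6, 50] -> [6] and [50]
    Merge: [6] + [50] -> [6, 50]
    Split: [6, 33] -> [6] and [33]
    Merge: [6] + [33] -> [6, 33]
  Merge: [6, 50] + [6, 33] -> [6, 6, 33, 50]
  Split: [13, 38, 30, 4] -> [13, 38] and [30, 4]
    Split: [13, 38] -> [13] and [38]
    Merge: [13] + [38] -> [13, 38]
    Split: [30, 4] -> [30] and [4]
    Merge: [30] + [4] -> [4, 30]
  Merge: [13, 38] + [4, 30] -> [4, 13, 30, 38]
Merge: [6, 6, 33, 50] + [4, 13, 30, 38] -> [4, 6, 6, 13, 30, 33, 38, 50]

Final sorted array: [4, 6, 6, 13, 30, 33, 38, 50]

The merge sort proceeds by recursively splitting the array and merging sorted halves.
After all merges, the sorted array is [4, 6, 6, 13, 30, 33, 38, 50].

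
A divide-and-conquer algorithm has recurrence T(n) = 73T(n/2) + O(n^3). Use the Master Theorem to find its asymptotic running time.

Master Theorem for T(n) = 73T(n/2) + O(n^3):

a = 73, b = 2, c = 3
log_b(a) = log_2(73) = 6.1898

Case 1: c = 3 < log_2(73) = 6.1898
T(n) = O(n^(log_2 73))

For T(n) = 73T(n/2) + O(n^3): log_2(73) = 6.1898. This is Case 1 of the Master Theorem (c < log_b(a), work dominated by leaves), giving O(n^(log_2 73)).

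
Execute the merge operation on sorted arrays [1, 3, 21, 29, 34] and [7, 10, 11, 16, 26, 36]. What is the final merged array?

Merging process:

Compare 1 vs 7: take 1 from left. Merged: [1]
Compare 3 vs 7: take 3 from left. Merged: [1, 3]
Compare 21 vs 7: take 7 from right. Merged: [1, 3, 7]
Compare 21 vs 10: take 10 from right. Merged: [1, 3, 7, 10]
Compare 21 vs 11: take 11 from right. Merged: [1, 3, 7, 10, 11]
Compare 21 vs 16: take 16 from right. Merged: [1, 3, 7, 10, 11, 16]
Compare 21 vs 26: take 21 from left. Merged: [1, 3, 7, 10, 11, 16, 21]
Compare 29 vs 26: take 26 from right. Merged: [1, 3, 7, 10, 11, 16, 21, 26]
Compare 29 vs 36: take 29 from left. Merged: [1, 3, 7, 10, 11, 16, 21, 26, 29]
Compare 34 vs 36: take 34 from left. Merged: [1, 3, 7, 10, 11, 16, 21, 26, 29, 34]
Append remaining from right: [36]. Merged: [1, 3, 7, 10, 11, 16, 21, 26, 29, 34, 36]

Final merged array: [1, 3, 7, 10, 11, 16, 21, 26, 29, 34, 36]
Total comparisons: 10

The merged array is [1, 3, 7, 10, 11, 16, 21, 26, 29, 34, 36], requiring 10 comparisons. The merge step runs in O(n) time where n is the total number of elements.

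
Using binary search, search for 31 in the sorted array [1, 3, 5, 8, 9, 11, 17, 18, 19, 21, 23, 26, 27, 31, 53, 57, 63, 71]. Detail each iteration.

Binary search for 31 in [1, 3, 5, 8, 9, 11, 17, 18, 19, 21, 23, 26, 27, 31, 53, 57, 63, 71]:

lo=0, hi=17, mid=8, arr[mid]=19 -> 19 < 31, search right half
lo=9, hi=17, mid=13, arr[mid]=31 -> Found target at index 13!

Binary search finds 31 at index 13 after 2 comparisons. The search repeatedly halves the search space by comparing with the middle element.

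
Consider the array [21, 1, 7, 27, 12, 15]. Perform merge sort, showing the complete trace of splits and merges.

Merge sort trace:

Split: [21, 1, 7, 27, 12, 15] -> [21, 1, 7] and [27, 12, 15]
  Split: [21, 1, 7] -> [21] and [1, 7]
    Split: [1, 7] -> [1] and [7]
    Merge: [1] + [7] -> [1, 7]
  Merge: [21] + [1, 7] -> [1, 7, 21]
  Split: [27, 12, 15] -> [27] and [12, 15]
    Split: [12, 15] -> [12] and [15]
    Merge: [12] + [15] -> [12, 15]
  Merge: [27] + [12, 15] -> [12, 15, 27]
Merge: [1, 7, 21] + [12, 15, 27] -> [1, 7, 12, 15, 21, 27]

Final sorted array: [1, 7, 12, 15, 21, 27]

The merge sort proceeds by recursively splitting the array and merging sorted halves.
After all merges, the sorted array is [1, 7, 12, 15, 21, 27].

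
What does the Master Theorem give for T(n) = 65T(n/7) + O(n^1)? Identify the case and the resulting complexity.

Master Theorem for T(n) = 65T(n/7) + O(n^1):

a = 65, b = 7, c = 1
log_b(a) = log_7(65) = 2.1452

Case 1: c = 1 < log_7(65) = 2.1452
T(n) = O(n^(log_7 65))

For T(n) = 65T(n/7) + O(n^1): log_7(65) = 2.1452. This is Case 1 of the Master Theorem (c < log_b(a), work dominated by leaves), giving O(n^(log_7 65)).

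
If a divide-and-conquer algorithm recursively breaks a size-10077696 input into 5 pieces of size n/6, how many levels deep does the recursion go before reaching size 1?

For divide and conquer with division factor 6:

Problem sizes at each level:
Level 0: 10077696
Level 1: 1679616
Level 2: 279936
Level 3: 46656
Level 4: 7776
Level 5: 1296
Level 6: 216
Level 7: 36
Level 8: 6
Level 9: 1

The root is level 0 and the size-1 base case is level 9 (the tree spans levels 0 through 9, i.e. 10 levels counting the root), so the depth is the number of divisions: log_6(10077696) = 9

The recursion tree depth is log_6(10077696) = 9. At each level, the problem size is divided by 6, so it takes 9 divisions to reduce to a base case of size 1. The algorithm makes 5 recursive calls at each level.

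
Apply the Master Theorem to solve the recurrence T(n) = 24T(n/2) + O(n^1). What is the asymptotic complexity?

Master Theorem for T(n) = 24T(n/2) + O(n^1):

a = 24, b = 2, c = 1
log_b(a) = log_2(24) = 4.5850

Case 1: c = 1 < log_2(24) = 4.5850
T(n) = O(n^(log_2 24))

For T(n) = 24T(n/2) + O(n^1): log_2(24) = 4.5850. This is Case 1 of the Master Theorem (c < log_b(a), work dominated by leaves), giving O(n^(log_2 24)).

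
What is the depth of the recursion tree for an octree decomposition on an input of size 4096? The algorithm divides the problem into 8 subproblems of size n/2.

For divide and conquer with division factor 2:

Problem sizes at each level:
Level 0: 4096
Level 1: 2048
Level 2: 1024
Level 3: 512
Level 4: 256
Level 5: 128
Level 6: 64
Level 7: 32
Level 8: 16
Level 9: 8
Level 10: 4
Level 11: 2
Level 12: 1

The root is level 0 and the size-1 base case is level 12 (the tree spans levels 0 through 12, i.e. 13 levels counting the root), so the depth is the number of divisions: log_2(4096) = 12

The recursion tree depth is log_2(4096) = 12. At each level, the problem size is divided by 2, so it takes 12 divisions to reduce to a base case of size 1. The algorithm makes 8 recursive calls at each level.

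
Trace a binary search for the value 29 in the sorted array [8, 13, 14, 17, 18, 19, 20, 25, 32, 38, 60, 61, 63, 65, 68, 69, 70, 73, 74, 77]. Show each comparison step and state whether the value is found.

Binary search for 29 in [8, 13, 14, 17, 18, 19, 20, 25, 32, 38, 60, 61, 63, 65, 68, 69, 70, 73, 74, 77]:

lo=0, hi=19, mid=9, arr[mid]=38 -> 38 > 29, search left half
lo=0, hi=8, mid=4, arr[mid]=18 -> 18 < 29, search right half
lo=5, hi=8, mid=6, arr[mid]=20 -> 20 < 29, search right half
lo=7, hi=8, mid=7, arr[mid]=25 -> 25 < 29, search right half
lo=8, hi=8, mid=8, arr[mid]=32 -> 32 > 29, search left half
lo=8 > hi=7, target 29 not found

Binary search determines that 29 is not in the array after 5 comparisons. The search space was exhausted without finding the target.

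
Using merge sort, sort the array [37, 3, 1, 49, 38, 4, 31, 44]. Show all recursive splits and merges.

Merge sort trace:

Split: [37, 3, 1, 49, 38, 4, 31, 44] -> [37, 3, 1, 49] and [38, 4, 31, 44]
  Split: [37, 3, 1, 49] -> [37, 3] and [1, 49]
    Split: [37, 3] -> [37] and [3]
    Merge: [37] + [3] -> [3, 37]
    Split: [1, 49] -> [1] and [49]
    Merge: [1] + [49] -> [1, 49]
  Merge: [3, 37] + [1, 49] -> [1, 3, 37, 49]
  Split: [38, 4, 31, 44] -> [38, 4] and [31, 44]
    Split: [38, 4] -> [38] and [4]
    Merge: [38] + [4] -> [4, 38]
    Split: [31, 44] -> [31] and [44]
    Merge: [31] + [44] -> [31, 44]
  Merge: [4, 38] + [31, 44] -> [4, 31, 38, 44]
Merge: [1, 3, 37, 49] + [4, 31, 38, 44] -> [1, 3, 4, 31, 37, 38, 44, 49]

Final sorted array: [1, 3, 4, 31, 37, 38, 44, 49]

The merge sort proceeds by recursively splitting the array and merging sorted halves.
After all merges, the sorted array is [1, 3, 4, 31, 37, 38, 44, 49].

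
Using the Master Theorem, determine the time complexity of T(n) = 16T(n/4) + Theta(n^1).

Master Theorem for T(n) = 16T(n/4) + O(n^1):

a = 16, b = 4, c = 1
log_b(a) = log_4(16) = 2.0000

Case 1: c = 1 < log_4(16) = 2.0000
T(n) = O(n^(log_4 16)) = O(n^2)

For T(n) = 16T(n/4) + O(n^1): log_4(16) = 2.0000. This is Case 1 of the Master Theorem (c < log_b(a), work dominated by leaves), giving O(n^2).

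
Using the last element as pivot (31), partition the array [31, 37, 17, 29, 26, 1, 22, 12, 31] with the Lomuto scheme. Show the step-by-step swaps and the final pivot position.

Lomuto partition with pivot = 31:

Initial array: [31, 37, 17, 29, 26, 1, 22, 12, 31]

arr[0]=31 <= 31: swap with position 0, array becomes [31, 37, 17, 29, 26, 1, 22, 12, 31]
arr[1]=37 > 31: no swap
arr[2]=17 <= 31: swap with position 1, array becomes [31, 17, 37, 29, 26, 1, 22, 12, 31]
arr[3]=29 <= 31: swap with position 2, array becomes [31, 17, 29, 37, 26, 1, 22, 12, 31]
arr[4]=26 <= 31: swap with position 3, array becomes [31, 17, 29, 26, 37, 1, 22, 12, 31]
arr[5]=1 <= 31: swap with position 4, array becomes [31, 17, 29, 26, 1, 37, 22, 12, 31]
arr[6]=22 <= 31: swap with position 5, array becomes [31, 17, 29, 26, 1, 22, 37, 12, 31]
arr[7]=12 <= 31: swap with position 6, array becomes [31, 17, 29, 26, 1, 22, 12, 37, 31]

Place pivot at position 7: [31, 17, 29, 26, 1, 22, 12, 31, 37]
Pivot position: 7

After partitioning with pivot 31, the array becomes [31, 17, 29, 26, 1, 22, 12, 31, 37]. The pivot is placed at index 7. All elements to the left of the pivot are <= 31, and all elements to the right are > 31.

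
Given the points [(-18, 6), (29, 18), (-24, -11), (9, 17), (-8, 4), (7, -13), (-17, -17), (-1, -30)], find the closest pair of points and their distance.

Computing all pairwise distances among 8 points:

d((-18, 6), (29, 18)) = 48.5077
d((-18, 6), (-24, -11)) = 18.0278
d((-18, 6), (9, 17)) = 29.1548
d((-18, 6), (-8, 4)) = 10.198
d((-18, 6), (7, -13)) = 31.4006
d((-18, 6), (-17, -17)) = 23.0217
d((-18, 6), (-1, -30)) = 39.8121
d((29, 18), (-24, -11)) = 60.4152
d((29, 18), (9, 17)) = 20.025
d((29, 18), (-8, 4)) = 39.5601
d((29, 18), (7, -13)) = 38.0132
d((29, 18), (-17, -17)) = 57.8014
d((29, 18), (-1, -30)) = 56.6039
d((-24, -11), (9, 17)) = 43.2782
d((-24, -11), (-8, 4)) = 21.9317
d((-24, -11), (7, -13)) = 31.0644
d((-24, -11), (-17, -17)) = 9.2195 <-- minimum
d((-24, -11), (-1, -30)) = 29.8329
d((9, 17), (-8, 4)) = 21.4009
d((9, 17), (7, -13)) = 30.0666
d((9, 17), (-17, -17)) = 42.8019
d((9, 17), (-1, -30)) = 48.0521
d((-8, 4), (7, -13)) = 22.6716
d((-8, 4), (-17, -17)) = 22.8473
d((-8, 4), (-1, -30)) = 34.7131
d((7, -13), (-17, -17)) = 24.3311
d((7, -13), (-1, -30)) = 18.7883
d((-17, -17), (-1, -30)) = 20.6155

Closest pair: (-24, -11) and (-17, -17) with distance 9.2195

The closest pair is (-24, -11) and (-17, -17) with Euclidean distance 9.2195. For 8 points, brute-force pairwise comparison is shown above. For large n, the divide-and-conquer algorithm (sort by x, recurse on halves, check the dividing strip) achieves O(n log n).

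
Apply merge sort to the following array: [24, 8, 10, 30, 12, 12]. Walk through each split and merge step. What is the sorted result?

Merge sort trace:

Split: [24, 8, 10, 30, 12, 12] -> [24, 8, 10] and [30, 12, 12]
  Split: [24, 8, 10] -> [24] and [8, 10]
    Split: [8, 10] -> [8] and [10]
    Merge: [8] + [10] -> [8, 10]
  Merge: [24] + [8, 10] -> [8, 10, 24]
  Split: [30, 12, 12] -> [30] and [12, 12]
    Split: [12, 12] -> [12] and [12]
    Merge: [12] + [12] -> [12, 12]
  Merge: [30] + [12, 12] -> [12, 12, 30]
Merge: [8, 10, 24] + [12, 12, 30] -> [8, 10, 12, 12, 24, 30]

Final sorted array: [8, 10, 12, 12, 24, 30]

The merge sort proceeds by recursively splitting the array and merging sorted halves.
After all merges, the sorted array is [8, 10, 12, 12, 24, 30].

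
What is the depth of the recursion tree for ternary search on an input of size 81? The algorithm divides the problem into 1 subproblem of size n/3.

For divide and conquer with division factor 3:

Problem sizes at each level:
Level 0: 81
Level 1: 27
Level 2: 9
Level 3: 3
Level 4: 1

The root is level 0 and the size-1 base case is level 4 (the tree spans levels 0 through 4, i.e. 5 levels counting the root), so the depth is the number of divisions: log_3(81) = 4

The recursion tree depth is log_3(81) = 4. At each level, the problem size is divided by 3, so it takes 4 divisions to reduce to a base case of size 1. The algorithm makes 1 recursive call at each level.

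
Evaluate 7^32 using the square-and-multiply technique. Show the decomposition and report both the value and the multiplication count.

Computing 7^32 by squaring (build up from 7^1; each line after the first costs one multiplication):

7^1 = 7
7^2 = (7^1)^2 = 7^2 = 49
7^4 = (7^2)^2 = 49^2 = 2401
7^8 = (7^4)^2 = 2401^2 = 5764801
7^16 = (7^8)^2 = 5764801^2 = 33232930569601
7^32 = (7^16)^2 = 33232930569601^2 = 1104427674243920646305299201

Result: 1104427674243920646305299201
Multiplications needed: 5 (5 lines after 7^1)

7^32 = 1104427674243920646305299201. Using exponentiation by squaring, this requires 5 multiplications. The key idea: if the exponent is even, square the half-power; if odd, multiply by the base once.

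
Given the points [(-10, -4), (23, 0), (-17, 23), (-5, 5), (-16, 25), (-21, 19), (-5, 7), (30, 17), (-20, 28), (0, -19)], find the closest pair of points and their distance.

Computing all pairwise distances among 10 points:

d((-10, -4), (23, 0)) = 33.2415
d((-10, -4), (-17, 23)) = 27.8927
d((-10, -4), (-5, 5)) = 10.2956
d((-10, -4), (-16, 25)) = 29.6142
d((-10, -4), (-21, 19)) = 25.4951
d((-10, -4), (-5, 7)) = 12.083
d((-10, -4), (30, 17)) = 45.1774
d((-10, -4), (-20, 28)) = 33.5261
d((-10, -4), (0, -19)) = 18.0278
d((23, 0), (-17, 23)) = 46.1411
d((23, 0), (-5, 5)) = 28.4429
d((23, 0), (-16, 25)) = 46.3249
d((23, 0), (-21, 19)) = 47.927
d((23, 0), (-5, 7)) = 28.8617
d((23, 0), (30, 17)) = 18.3848
d((23, 0), (-20, 28)) = 51.3128
d((23, 0), (0, -19)) = 29.8329
d((-17, 23), (-5, 5)) = 21.6333
d((-17, 23), (-16, 25)) = 2.2361
d((-17, 23), (-21, 19)) = 5.6569
d((-17, 23), (-5, 7)) = 20.0
d((-17, 23), (30, 17)) = 47.3814
d((-17, 23), (-20, 28)) = 5.831
d((-17, 23), (0, -19)) = 45.31
d((-5, 5), (-16, 25)) = 22.8254
d((-5, 5), (-21, 19)) = 21.2603
d((-5, 5), (-5, 7)) = 2.0 <-- minimum
d((-5, 5), (30, 17)) = 37.0
d((-5, 5), (-20, 28)) = 27.4591
d((-5, 5), (0, -19)) = 24.5153
d((-16, 25), (-21, 19)) = 7.8102
d((-16, 25), (-5, 7)) = 21.095
d((-16, 25), (30, 17)) = 46.6905
d((-16, 25), (-20, 28)) = 5.0
d((-16, 25), (0, -19)) = 46.8188
d((-21, 19), (-5, 7)) = 20.0
d((-21, 19), (30, 17)) = 51.0392
d((-21, 19), (-20, 28)) = 9.0554
d((-21, 19), (0, -19)) = 43.4166
d((-5, 7), (30, 17)) = 36.4005
d((-5, 7), (-20, 28)) = 25.807
d((-5, 7), (0, -19)) = 26.4764
d((30, 17), (-20, 28)) = 51.1957
d((30, 17), (0, -19)) = 46.8615
d((-20, 28), (0, -19)) = 51.0784

Closest pair: (-5, 5) and (-5, 7) with distance 2.0

The closest pair is (-5, 5) and (-5, 7) with Euclidean distance 2.0. For 10 points, brute-force pairwise comparison is shown above. For large n, the divide-and-conquer algorithm (sort by x, recurse on halves, check the dividing strip) achieves O(n log n).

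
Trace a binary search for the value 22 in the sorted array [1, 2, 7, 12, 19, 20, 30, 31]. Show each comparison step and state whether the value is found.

Binary search for 22 in [1, 2, 7, 12, 19, 20, 30, 31]:

lo=0, hi=7, mid=3, arr[mid]=12 -> 12 < 22, search right half
lo=4, hi=7, mid=5, arr[mid]=20 -> 20 < 22, search right half
lo=6, hi=7, mid=6, arr[mid]=30 -> 30 > 22, search left half
lo=6 > hi=5, target 22 not found

Binary search determines that 22 is not in the array after 3 comparisons. The search space was exhausted without finding the target.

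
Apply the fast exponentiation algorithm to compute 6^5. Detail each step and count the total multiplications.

Computing 6^5 by squaring (build up from 6^1; each line after the first costs one multiplication):

6^1 = 6
6^2 = (6^1)^2 = 6^2 = 36
6^4 = (6^2)^2 = 36^2 = 1296
6^5 = 6 * 6^4 = 6 * 1296 = 7776

Result: 7776
Multiplications needed: 3 (3 lines after 6^1)

6^5 = 7776. Using exponentiation by squaring, this requires 3 multiplications. The key idea: if the exponent is even, square the half-power; if odd, multiply by the base once.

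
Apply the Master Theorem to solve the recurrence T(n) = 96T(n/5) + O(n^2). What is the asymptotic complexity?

Master Theorem for T(n) = 96T(n/5) + O(n^2):

a = 96, b = 5, c = 2
log_b(a) = log_5(96) = 2.8360

Case 1: c = 2 < log_5(96) = 2.8360
T(n) = O(n^(log_5 96))

For T(n) = 96T(n/5) + O(n^2): log_5(96) = 2.8360. This is Case 1 of the Master Theorem (c < log_b(a), work dominated by leaves), giving O(n^(log_5 96)).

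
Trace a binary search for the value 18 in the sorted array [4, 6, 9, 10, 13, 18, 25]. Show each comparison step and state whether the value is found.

Binary search for 18 in [4, 6, 9, 10, 13, 18, 25]:

lo=0, hi=6, mid=3, arr[mid]=10 -> 10 < 18, search right half
lo=4, hi=6, mid=5, arr[mid]=18 -> Found target at index 5!

Binary search finds 18 at index 5 after 2 comparisons. The search repeatedly halves the search space by comparing with the middle element.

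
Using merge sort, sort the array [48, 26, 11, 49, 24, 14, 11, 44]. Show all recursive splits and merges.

Merge sort trace:

Split: [48, 26, 11, 49, 24, 14, 11, 44] -> [48, 26, 11, 49] and [24, 14, 11, 44]
  Split: [48, 26, 11, 49] -> [48, 26] and [11, 49]
    Split: [48, 26] -> [48] and [26]
    Merge: [48] + [26] -> [26, 48]
    Split: [11, 49] -> [11] and [49]
    Merge: [11] + [49] -> [11, 49]
  Merge: [26, 48] + [11, 49] -> [11, 26, 48, 49]
  Split: [24, 14, 11, 44] -> [24, 14] and [11, 44]
    Split: [24, 14] -> [24] and [14]
    Merge: [24] + [14] -> [14, 24]
    Split: [11, 44] -> [11] and [44]
    Merge: [11] + [44] -> [11, 44]
  Merge: [14, 24] + [11, 44] -> [11, 14, 24, 44]
Merge: [11, 26, 48, 49] + [11, 14, 24, 44] -> [11, 11, 14, 24, 26, 44, 48, 49]

Final sorted array: [11, 11, 14, 24, 26, 44, 48, 49]

The merge sort proceeds by recursively splitting the array and merging sorted halves.
After all merges, the sorted array is [11, 11, 14, 24, 26, 44, 48, 49].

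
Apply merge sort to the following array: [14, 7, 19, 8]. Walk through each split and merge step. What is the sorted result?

Merge sort trace:

Split: [14, 7, 19, 8] -> [14, 7] and [19, 8]
  Split: [14, 7] -> [14] and [7]
  Merge: [14] + [7] -> [7, 14]
  Split: [19, 8] -> [19] and [8]
  Merge: [19] + [8] -> [8, 19]
Merge: [7, 14] + [8, 19] -> [7, 8, 14, 19]

Final sorted array: [7, 8, 14, 19]

The merge sort proceeds by recursively splitting the array and merging sorted halves.
After all merges, the sorted array is [7, 8, 14, 19].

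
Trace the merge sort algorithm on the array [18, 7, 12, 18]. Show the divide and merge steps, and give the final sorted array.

Merge sort trace:

Split: [18, 7, 12, 18] -> [18, 7] and [12, 18]
  Split: [18, 7] -> [18] and [7]
  Merge: [18] + [7] -> [7, 18]
  Split: [12, 18] -> [12] and [18]
  Merge: [12] + [18] -> [12, 18]
Merge: [7, 18] + [12, 18] -> [7, 12, 18, 18]

Final sorted array: [7, 12, 18, 18]

The merge sort proceeds by recursively splitting the array and merging sorted halves.
After all merges, the sorted array is [7, 12, 18, 18].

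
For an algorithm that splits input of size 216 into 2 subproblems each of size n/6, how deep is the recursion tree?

For divide and conquer with division factor 6:

Problem sizes at each level:
Level 0: 216
Level 1: 36
Level 2: 6
Level 3: 1

The root is level 0 and the size-1 base case is level 3 (the tree spans levels 0 through 3, i.e. 4 levels counting the root), so the depth is the number of divisions: log_6(216) = 3

The recursion tree depth is log_6(216) = 3. At each level, the problem size is divided by 6, so it takes 3 divisions to reduce to a base case of size 1. The algorithm makes 2 recursive calls at each level.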